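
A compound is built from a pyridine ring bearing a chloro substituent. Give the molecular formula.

C5H4ClN

Atom tally by fragment:
  pyridine ring core → C:5 H:5 N:1
  (− 1 ring H displaced by substituents)
  + Cl → Cl:1
Element totals:
  C: 5
  H: 4
  Cl: 1
  N: 1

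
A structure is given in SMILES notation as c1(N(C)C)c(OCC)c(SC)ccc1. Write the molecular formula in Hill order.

Atom tally by fragment:
  benzene ring core → C:6 H:6
  (− 3 ring H displaced by substituents)
  + N(CH3)2 → N:1 C:2 H:6
  + OC2H5 → C:2 H:5 O:1
  + SCH3 → C:1 H:3 S:1
Element totals:
  C: 11
  H: 17
  N: 1
  O: 1
  S: 1

C11H17NOS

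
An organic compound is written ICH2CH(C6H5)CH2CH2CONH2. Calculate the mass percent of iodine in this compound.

Atom tally by fragment:
  ICH2 → C:1 H:2 I:1
  CH(C6H5) → C:7 H:6
  CH2 → C:1 H:2
  CH2CONH2 → C:2 H:4 O:1 N:1
Element totals:
  C: 11
  H: 14
  I: 1
  N: 1
  O: 1
Molecular formula: C11H14INO.
Molar mass = 303.143 g/mol.
Mass from I: 1 × 126.904 = 126.904 g/mol.
%I = 126.904 / 303.143 × 100 = 41.86%.

41.86%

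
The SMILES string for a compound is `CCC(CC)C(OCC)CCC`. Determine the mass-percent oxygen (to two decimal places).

Atom tally by fragment:
  CH3 → C:1 H:3
  CH2 → C:1 H:2
  CH(C2H5) → C:3 H:6
  CH(OC2H5) → C:3 H:6 O:1
  CH2 → C:1 H:2
  CH2 → C:1 H:2
  CH3 → C:1 H:3
Element totals:
  C: 11
  H: 24
  O: 1
Molecular formula: C11H24O.
Molar mass = 172.312 g/mol.
Mass from O: 1 × 15.999 = 15.999 g/mol.
%O = 15.999 / 172.312 × 100 = 9.28%.

9.28%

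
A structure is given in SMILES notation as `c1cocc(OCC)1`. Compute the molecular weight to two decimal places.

Atom tally by fragment:
  furan ring core → C:4 H:4 O:1
  (− 1 ring H displaced by substituents)
  + OC2H5 → C:2 H:5 O:1
Element totals:
  C: 6
  H: 8
  O: 2
Molecular formula: C6H8O2.
  M = 6(12.011) + 8(1.008) + 2(15.999)
    = 72.066 + 8.064 + 31.998 = 112.128

112.13 g/mol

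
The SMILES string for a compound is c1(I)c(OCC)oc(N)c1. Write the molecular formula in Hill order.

C6H8INO2

Atom tally by fragment:
  furan ring core → C:4 H:4 O:1
  (− 3 ring H displaced by substituents)
  + I → I:1
  + OC2H5 → C:2 H:5 O:1
  + NH2 → N:1 H:2
Element totals:
  C: 6
  H: 8
  I: 1
  N: 1
  O: 2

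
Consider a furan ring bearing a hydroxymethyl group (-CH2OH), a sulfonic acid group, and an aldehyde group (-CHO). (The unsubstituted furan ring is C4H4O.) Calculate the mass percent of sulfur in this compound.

Atom tally by fragment:
  furan ring core → C:4 H:4 O:1
  (− 3 ring H displaced by substituents)
  + CH2OH → C:1 H:3 O:1
  + SO3H → S:1 O:3 H:1
  + CHO → C:1 H:1 O:1
Element totals:
  C: 6
  H: 6
  O: 6
  S: 1
Molecular formula: C6H6O6S.
Molar mass = 206.168 g/mol.
Mass from S: 1 × 32.06 = 32.060 g/mol.
%S = 32.060 / 206.168 × 100 = 15.55%.

15.55%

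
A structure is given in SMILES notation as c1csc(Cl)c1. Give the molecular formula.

Atom tally by fragment:
  thiophene ring core → C:4 H:4 S:1
  (− 1 ring H displaced by substituents)
  + Cl → Cl:1
Element totals:
  C: 4
  H: 3
  Cl: 1
  S: 1

C4H3ClS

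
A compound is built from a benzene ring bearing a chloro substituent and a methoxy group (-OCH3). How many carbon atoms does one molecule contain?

Atom tally by fragment:
  benzene ring core → C:6 H:6
  (− 2 ring H displaced by substituents)
  + Cl → Cl:1
  + OCH3 → C:1 H:3 O:1
Element totals:
  C: 7
  H: 7
  Cl: 1
  O: 1

7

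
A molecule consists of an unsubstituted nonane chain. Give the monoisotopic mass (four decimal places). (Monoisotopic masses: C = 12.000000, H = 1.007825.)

128.1565

Atom tally by fragment:
  CH3 → C:1 H:3
  CH2 → C:1 H:2
  CH2 → C:1 H:2
  CH2 → C:1 H:2
  CH2 → C:1 H:2
  CH2 → C:1 H:2
  CH2 → C:1 H:2
  CH2 → C:1 H:2
  CH3 → C:1 H:3
Element totals:
  C: 9
  H: 20
Molecular formula: C9H20.
  M = 9(12.0) + 20(1.007825)
    = 108.000000 + 20.156500 = 128.156500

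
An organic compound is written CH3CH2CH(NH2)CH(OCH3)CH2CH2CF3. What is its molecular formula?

Atom tally by fragment:
  CH3 → C:1 H:3
  CH2 → C:1 H:2
  CH(NH2) → C:1 H:3 N:1
  CH(OCH3) → C:2 H:4 O:1
  CH2 → C:1 H:2
  CH2CF3 → C:2 H:2 F:3
Element totals:
  C: 8
  H: 16
  F: 3
  N: 1
  O: 1

C8H16F3NO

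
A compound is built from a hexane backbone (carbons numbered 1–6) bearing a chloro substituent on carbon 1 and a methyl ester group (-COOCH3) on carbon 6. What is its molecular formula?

Atom tally by fragment:
  ClCH2 → C:1 H:2 Cl:1
  CH2 → C:1 H:2
  CH2 → C:1 H:2
  CH2 → C:1 H:2
  CH2 → C:1 H:2
  CH2COOCH3 → C:3 H:5 O:2
Element totals:
  C: 8
  H: 15
  Cl: 1
  O: 2

C8H15ClO2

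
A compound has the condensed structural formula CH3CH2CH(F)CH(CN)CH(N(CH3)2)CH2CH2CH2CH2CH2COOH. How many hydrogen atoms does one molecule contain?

Atom tally by fragment:
  CH3 → C:1 H:3
  CH2 → C:1 H:2
  CH(F) → C:1 H:1 F:1
  CH(CN) → C:2 H:1 N:1
  CH(N(CH3)2) → C:3 H:7 N:1
  CH2 → C:1 H:2
  CH2 → C:1 H:2
  CH2 → C:1 H:2
  CH2 → C:1 H:2
  CH2COOH → C:2 H:3 O:2
Element totals:
  C: 14
  H: 25
  F: 1
  N: 2
  O: 2

25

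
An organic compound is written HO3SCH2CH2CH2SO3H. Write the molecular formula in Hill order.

C3H8O6S2

Element totals:
  C: 3
  H: 8
  O: 6
  S: 2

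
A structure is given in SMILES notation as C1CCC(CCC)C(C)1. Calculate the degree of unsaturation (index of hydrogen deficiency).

Atom tally by fragment:
  cyclopentane ring core → C:5 H:10
  (− 2 ring H displaced by substituents)
  + CH2CH2CH3 → C:3 H:7
  + CH3 → C:1 H:3
Element totals:
  C: 9
  H: 18
Molecular formula: C9H18.
DoU = (2C + 2 + N − H − X) / 2 = (2·9 + 2 + 0 − 18 − 0) / 2 = 1.

1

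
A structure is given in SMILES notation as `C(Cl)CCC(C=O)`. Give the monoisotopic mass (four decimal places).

Atom tally by fragment:
  ClCH2 → C:1 H:2 Cl:1
  CH2 → C:1 H:2
  CH2 → C:1 H:2
  CH2CHO → C:2 H:3 O:1
Element totals:
  C: 5
  H: 9
  Cl: 1
  O: 1
Molecular formula: C5H9ClO.
  M = 5(12.0) + 9(1.007825) + 34.968853 + 15.994915
    = 60.000000 + 9.070425 + 34.968853 + 15.994915 = 120.034193

120.0342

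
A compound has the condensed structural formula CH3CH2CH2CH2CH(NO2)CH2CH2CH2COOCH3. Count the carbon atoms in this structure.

Element totals:
  C: 10
  H: 19
  N: 1
  O: 4

10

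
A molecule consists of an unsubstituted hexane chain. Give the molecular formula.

Atom tally by fragment:
  CH3 → C:1 H:3
  CH2 → C:1 H:2
  CH2 → C:1 H:2
  CH2 → C:1 H:2
  CH2 → C:1 H:2
  CH3 → C:1 H:3
Element totals:
  C: 6
  H: 14

C6H14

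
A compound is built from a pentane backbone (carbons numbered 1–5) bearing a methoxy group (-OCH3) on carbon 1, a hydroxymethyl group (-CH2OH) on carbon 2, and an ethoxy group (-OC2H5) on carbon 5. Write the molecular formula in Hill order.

C9H20O3

Atom tally by fragment:
  CH3OCH2 → C:2 H:5 O:1
  CH(CH2OH) → C:2 H:4 O:1
  CH2 → C:1 H:2
  CH2 → C:1 H:2
  CH2OC2H5 → C:3 H:7 O:1
Element totals:
  C: 9
  H: 20
  O: 3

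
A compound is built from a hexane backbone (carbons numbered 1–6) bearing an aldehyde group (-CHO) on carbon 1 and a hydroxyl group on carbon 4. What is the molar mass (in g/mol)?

Atom tally by fragment:
  OHCCH2 → C:2 H:3 O:1
  CH2 → C:1 H:2
  CH2 → C:1 H:2
  CH(OH) → C:1 H:2 O:1
  CH2 → C:1 H:2
  CH3 → C:1 H:3
Element totals:
  C: 7
  H: 14
  O: 2
Molecular formula: C7H14O2.
  M = 7(12.011) + 14(1.008) + 2(15.999)
    = 84.077 + 14.112 + 31.998 = 130.187

130.19 g/mol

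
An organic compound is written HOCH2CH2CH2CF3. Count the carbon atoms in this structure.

4

Atom tally by fragment:
  HOCH2CH2 → C:2 H:5 O:1
  CH2CF3 → C:2 H:2 F:3
Element totals:
  C: 4
  H: 7
  F: 3
  O: 1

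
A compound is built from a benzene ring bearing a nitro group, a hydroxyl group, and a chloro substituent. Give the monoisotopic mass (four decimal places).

172.9880

Atom tally by fragment:
  benzene ring core → C:6 H:6
  (− 3 ring H displaced by substituents)
  + NO2 → N:1 O:2
  + OH → O:1 H:1
  + Cl → Cl:1
Element totals:
  C: 6
  H: 4
  Cl: 1
  N: 1
  O: 3
Molecular formula: C6H4ClNO3.
  M = 6(12.0) + 4(1.007825) + 34.968853 + 14.003074 + 3(15.994915)
    = 72.000000 + 4.031300 + 34.968853 + 14.003074 + 47.984745 = 172.987972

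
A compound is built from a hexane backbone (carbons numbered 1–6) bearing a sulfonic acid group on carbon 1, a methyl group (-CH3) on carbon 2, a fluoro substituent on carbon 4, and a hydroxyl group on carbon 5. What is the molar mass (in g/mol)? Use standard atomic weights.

Atom tally by fragment:
  HO3SCH2 → C:1 H:3 S:1 O:3
  CH(CH3) → C:2 H:4
  CH2 → C:1 H:2
  CH(F) → C:1 H:1 F:1
  CH(OH) → C:1 H:2 O:1
  CH3 → C:1 H:3
Element totals:
  C: 7
  H: 15
  F: 1
  O: 4
  S: 1
Molecular formula: C7H15FO4S.
  M = 7(12.011) + 15(1.008) + 18.998 + 4(15.999) + 32.06
    = 84.077 + 15.120 + 18.998 + 63.996 + 32.060 = 214.251

214.25 g/mol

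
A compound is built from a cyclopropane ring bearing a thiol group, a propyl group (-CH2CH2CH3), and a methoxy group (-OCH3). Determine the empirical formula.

Atom tally by fragment:
  cyclopropane ring core → C:3 H:6
  (− 3 ring H displaced by substituents)
  + SH → S:1 H:1
  + CH2CH2CH3 → C:3 H:7
  + OCH3 → C:1 H:3 O:1
Element totals:
  C: 7
  H: 14
  O: 1
  S: 1
Molecular formula: C7H14OS.
gcd of subscripts (7, 14, 1, 1) = 1, so the empirical formula equals the molecular formula.

C7H14OS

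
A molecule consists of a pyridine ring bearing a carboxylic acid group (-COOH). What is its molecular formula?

C6H5NO2

Atom tally by fragment:
  pyridine ring core → C:5 H:5 N:1
  (− 1 ring H displaced by substituents)
  + COOH → C:1 H:1 O:2
Element totals:
  C: 6
  H: 5
  N: 1
  O: 2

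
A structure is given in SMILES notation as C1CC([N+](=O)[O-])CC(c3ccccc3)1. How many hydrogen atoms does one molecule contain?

Atom tally by fragment:
  cyclopentane ring core → C:5 H:10
  (− 2 ring H displaced by substituents)
  + NO2 → N:1 O:2
  + C6H5 → C:6 H:5
Element totals:
  C: 11
  H: 13
  N: 1
  O: 2

13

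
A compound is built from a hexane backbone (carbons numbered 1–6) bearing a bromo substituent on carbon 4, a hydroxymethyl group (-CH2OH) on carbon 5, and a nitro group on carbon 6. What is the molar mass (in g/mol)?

Atom tally by fragment:
  CH3 → C:1 H:3
  CH2 → C:1 H:2
  CH2 → C:1 H:2
  CH(Br) → C:1 H:1 Br:1
  CH(CH2OH) → C:2 H:4 O:1
  CH2NO2 → C:1 H:2 N:1 O:2
Element totals:
  C: 7
  H: 14
  Br: 1
  N: 1
  O: 3
Molecular formula: C7H14BrNO3.
  M = 7(12.011) + 14(1.008) + 79.904 + 14.007 + 3(15.999)
    = 84.077 + 14.112 + 79.904 + 14.007 + 47.997 = 240.097

240.10 g/mol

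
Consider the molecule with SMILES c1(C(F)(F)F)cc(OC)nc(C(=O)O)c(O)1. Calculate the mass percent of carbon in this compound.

Atom tally by fragment:
  pyridine ring core → C:5 H:5 N:1
  (− 4 ring H displaced by substituents)
  + CF3 → C:1 F:3
  + OCH3 → C:1 H:3 O:1
  + COOH → C:1 H:1 O:2
  + OH → O:1 H:1
Element totals:
  C: 8
  H: 6
  F: 3
  N: 1
  O: 4
Molecular formula: C8H6F3NO4.
Molar mass = 237.133 g/mol.
Mass from C: 8 × 12.011 = 96.088 g/mol.
%C = 96.088 / 237.133 × 100 = 40.52%.

40.52%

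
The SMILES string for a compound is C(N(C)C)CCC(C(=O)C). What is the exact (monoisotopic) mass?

143.1310

Atom tally by fragment:
  (CH3)2NCH2 → C:3 H:8 N:1
  CH2 → C:1 H:2
  CH2 → C:1 H:2
  CH2COCH3 → C:3 H:5 O:1
Element totals:
  C: 8
  H: 17
  N: 1
  O: 1
Molecular formula: C8H17NO.
  M = 8(12.0) + 17(1.007825) + 14.003074 + 15.994915
    = 96.000000 + 17.133025 + 14.003074 + 15.994915 = 143.131014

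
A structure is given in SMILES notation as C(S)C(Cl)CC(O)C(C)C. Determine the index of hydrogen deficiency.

Atom tally by fragment:
  HSCH2 → C:1 H:3 S:1
  CH(Cl) → C:1 H:1 Cl:1
  CH2 → C:1 H:2
  CH(OH) → C:1 H:2 O:1
  CH(CH3) → C:2 H:4
  CH3 → C:1 H:3
Element totals:
  C: 7
  H: 15
  Cl: 1
  O: 1
  S: 1
Molecular formula: C7H15ClOS.
DoU = (2C + 2 + N − H − X) / 2 = (2·7 + 2 + 0 − 15 − 1) / 2 = 0.

0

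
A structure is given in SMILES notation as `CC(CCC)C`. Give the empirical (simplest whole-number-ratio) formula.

Atom tally by fragment:
  CH3 → C:1 H:3
  CH(CH2CH2CH3) → C:4 H:8
  CH3 → C:1 H:3
Element totals:
  C: 6
  H: 14
Molecular formula: C6H14.
gcd of subscripts = 2; dividing each by 2:
  C: 6/2 = 3
  H: 14/2 = 7

C3H7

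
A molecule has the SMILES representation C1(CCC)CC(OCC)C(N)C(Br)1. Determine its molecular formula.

C10H20BrNO

Atom tally by fragment:
  cyclopentane ring core → C:5 H:10
  (− 4 ring H displaced by substituents)
  + CH2CH2CH3 → C:3 H:7
  + OC2H5 → C:2 H:5 O:1
  + NH2 → N:1 H:2
  + Br → Br:1
Element totals:
  C: 10
  H: 20
  Br: 1
  N: 1
  O: 1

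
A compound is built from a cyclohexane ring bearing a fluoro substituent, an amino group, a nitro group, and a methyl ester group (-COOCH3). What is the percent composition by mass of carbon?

43.64%

Atom tally by fragment:
  cyclohexane ring core → C:6 H:12
  (− 4 ring H displaced by substituents)
  + F → F:1
  + NH2 → N:1 H:2
  + NO2 → N:1 O:2
  + COOCH3 → C:2 H:3 O:2
Element totals:
  C: 8
  H: 13
  F: 1
  N: 2
  O: 4
Molecular formula: C8H13FN2O4.
Molar mass = 220.200 g/mol.
Mass from C: 8 × 12.011 = 96.088 g/mol.
%C = 96.088 / 220.200 × 100 = 43.64%.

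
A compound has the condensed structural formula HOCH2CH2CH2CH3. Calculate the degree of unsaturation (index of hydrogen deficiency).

0

Element totals:
  C: 4
  H: 10
  O: 1
Molecular formula: C4H10O.
DoU = (2C + 2 + N − H − X) / 2 = (2·4 + 2 + 0 − 10 − 0) / 2 = 0.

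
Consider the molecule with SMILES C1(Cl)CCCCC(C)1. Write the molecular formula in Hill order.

Atom tally by fragment:
  cyclohexane ring core → C:6 H:12
  (− 2 ring H displaced by substituents)
  + Cl → Cl:1
  + CH3 → C:1 H:3
Element totals:
  C: 7
  H: 13
  Cl: 1

C7H13Cl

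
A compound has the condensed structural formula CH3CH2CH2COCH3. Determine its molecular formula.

C5H10O

Atom tally by fragment:
  CH3 → C:1 H:3
  CH2 → C:1 H:2
  CH2COCH3 → C:3 H:5 O:1
Element totals:
  C: 5
  H: 10
  O: 1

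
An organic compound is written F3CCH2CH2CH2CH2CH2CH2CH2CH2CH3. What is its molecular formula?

Element totals:
  C: 10
  H: 19
  F: 3

C10H19F3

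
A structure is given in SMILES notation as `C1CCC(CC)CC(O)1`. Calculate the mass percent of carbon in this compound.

Atom tally by fragment:
  cyclohexane ring core → C:6 H:12
  (− 2 ring H displaced by substituents)
  + C2H5 → C:2 H:5
  + OH → O:1 H:1
Element totals:
  C: 8
  H: 16
  O: 1
Molecular formula: C8H16O.
Molar mass = 128.215 g/mol.
Mass from C: 8 × 12.011 = 96.088 g/mol.
%C = 96.088 / 128.215 × 100 = 74.94%.

74.94%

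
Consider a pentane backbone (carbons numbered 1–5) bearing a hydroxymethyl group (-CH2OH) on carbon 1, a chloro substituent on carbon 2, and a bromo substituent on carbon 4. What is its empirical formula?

C6H12BrClO

Atom tally by fragment:
  HOCH2CH2 → C:2 H:5 O:1
  CH(Cl) → C:1 H:1 Cl:1
  CH2 → C:1 H:2
  CH(Br) → C:1 H:1 Br:1
  CH3 → C:1 H:3
Element totals:
  C: 6
  H: 12
  Br: 1
  Cl: 1
  O: 1
Molecular formula: C6H12BrClO.
gcd of subscripts (1, 6, 1, 12, 1) = 1, so the empirical formula equals the molecular formula.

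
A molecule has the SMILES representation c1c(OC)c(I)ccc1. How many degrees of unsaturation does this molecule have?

Atom tally by fragment:
  benzene ring core → C:6 H:6
  (− 2 ring H displaced by substituents)
  + OCH3 → C:1 H:3 O:1
  + I → I:1
Element totals:
  C: 7
  H: 7
  I: 1
  O: 1
Molecular formula: C7H7IO.
DoU = (2C + 2 + N − H − X) / 2 = (2·7 + 2 + 0 − 7 − 1) / 2 = 4.

4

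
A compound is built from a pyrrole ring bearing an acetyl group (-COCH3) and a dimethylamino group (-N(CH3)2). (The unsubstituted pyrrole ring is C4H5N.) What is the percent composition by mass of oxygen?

Atom tally by fragment:
  pyrrole ring core → C:4 H:5 N:1
  (− 2 ring H displaced by substituents)
  + COCH3 → C:2 H:3 O:1
  + N(CH3)2 → N:1 C:2 H:6
Element totals:
  C: 8
  H: 12
  N: 2
  O: 1
Molecular formula: C8H12N2O.
Molar mass = 152.197 g/mol.
Mass from O: 1 × 15.999 = 15.999 g/mol.
%O = 15.999 / 152.197 × 100 = 10.51%.

10.51%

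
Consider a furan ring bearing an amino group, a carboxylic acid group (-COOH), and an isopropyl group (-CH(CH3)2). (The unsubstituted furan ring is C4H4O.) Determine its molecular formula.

Atom tally by fragment:
  furan ring core → C:4 H:4 O:1
  (− 3 ring H displaced by substituents)
  + NH2 → N:1 H:2
  + COOH → C:1 H:1 O:2
  + CH(CH3)2 → C:3 H:7
Element totals:
  C: 8
  H: 11
  N: 1
  O: 3

C8H11NO3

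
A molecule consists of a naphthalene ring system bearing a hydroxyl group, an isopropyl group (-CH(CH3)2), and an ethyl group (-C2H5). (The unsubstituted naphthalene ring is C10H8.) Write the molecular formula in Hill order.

Atom tally by fragment:
  naphthalene ring system core → C:10 H:8
  (− 3 ring H displaced by substituents)
  + OH → O:1 H:1
  + CH(CH3)2 → C:3 H:7
  + C2H5 → C:2 H:5
Element totals:
  C: 15
  H: 18
  O: 1

C15H18O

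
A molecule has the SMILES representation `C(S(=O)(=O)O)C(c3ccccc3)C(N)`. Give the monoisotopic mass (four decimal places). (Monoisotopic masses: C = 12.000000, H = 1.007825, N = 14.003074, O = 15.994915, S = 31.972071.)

215.0616

Atom tally by fragment:
  HO3SCH2 → C:1 H:3 S:1 O:3
  CH(C6H5) → C:7 H:6
  CH2NH2 → C:1 H:4 N:1
Element totals:
  C: 9
  H: 13
  N: 1
  O: 3
  S: 1
Molecular formula: C9H13NO3S.
  M = 9(12.0) + 13(1.007825) + 14.003074 + 3(15.994915) + 31.972071
    = 108.000000 + 13.101725 + 14.003074 + 47.984745 + 31.972071 = 215.061615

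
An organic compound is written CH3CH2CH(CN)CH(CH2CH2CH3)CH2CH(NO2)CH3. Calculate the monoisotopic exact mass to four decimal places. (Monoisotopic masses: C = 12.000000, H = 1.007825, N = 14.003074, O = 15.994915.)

212.1525

Atom tally by fragment:
  CH3 → C:1 H:3
  CH2 → C:1 H:2
  CH(CN) → C:2 H:1 N:1
  CH(CH2CH2CH3) → C:4 H:8
  CH2 → C:1 H:2
  CH(NO2) → C:1 H:1 N:1 O:2
  CH3 → C:1 H:3
Element totals:
  C: 11
  H: 20
  N: 2
  O: 2
Molecular formula: C11H20N2O2.
  M = 11(12.0) + 20(1.007825) + 2(14.003074) + 2(15.994915)
    = 132.000000 + 20.156500 + 28.006148 + 31.989830 = 212.152478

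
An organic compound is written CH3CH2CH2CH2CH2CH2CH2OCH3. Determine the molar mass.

130.23 g/mol

Atom tally by fragment:
  CH3 → C:1 H:3
  CH2 → C:1 H:2
  CH2 → C:1 H:2
  CH2 → C:1 H:2
  CH2 → C:1 H:2
  CH2 → C:1 H:2
  CH2OCH3 → C:2 H:5 O:1
Element totals:
  C: 8
  H: 18
  O: 1
Molecular formula: C8H18O.
  M = 8(12.011) + 18(1.008) + 15.999
    = 96.088 + 18.144 + 15.999 = 130.231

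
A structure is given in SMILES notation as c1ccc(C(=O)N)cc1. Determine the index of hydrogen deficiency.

5

Atom tally by fragment:
  benzene ring core → C:6 H:6
  (− 1 ring H displaced by substituents)
  + CONH2 → C:1 H:2 O:1 N:1
Element totals:
  C: 7
  H: 7
  N: 1
  O: 1
Molecular formula: C7H7NO.
DoU = (2C + 2 + N − H − X) / 2 = (2·7 + 2 + 1 − 7 − 0) / 2 = 5.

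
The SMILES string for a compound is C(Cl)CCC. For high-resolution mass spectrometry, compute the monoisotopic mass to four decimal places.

92.0393

Atom tally by fragment:
  ClCH2 → C:1 H:2 Cl:1
  CH2 → C:1 H:2
  CH2 → C:1 H:2
  CH3 → C:1 H:3
Element totals:
  C: 4
  H: 9
  Cl: 1
Molecular formula: C4H9Cl.
  M = 4(12.0) + 9(1.007825) + 34.968853
    = 48.000000 + 9.070425 + 34.968853 = 92.039278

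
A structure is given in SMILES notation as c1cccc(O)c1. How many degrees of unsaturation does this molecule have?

Atom tally by fragment:
  benzene ring core → C:6 H:6
  (− 1 ring H displaced by substituents)
  + OH → O:1 H:1
Element totals:
  C: 6
  H: 6
  O: 1
Molecular formula: C6H6O.
DoU = (2C + 2 + N − H − X) / 2 = (2·6 + 2 + 0 − 6 − 0) / 2 = 4.

4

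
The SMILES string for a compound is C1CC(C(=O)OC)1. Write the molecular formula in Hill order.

C5H8O2

Atom tally by fragment:
  cyclopropane ring core → C:3 H:6
  (− 1 ring H displaced by substituents)
  + COOCH3 → C:2 H:3 O:2
Element totals:
  C: 5
  H: 8
  O: 2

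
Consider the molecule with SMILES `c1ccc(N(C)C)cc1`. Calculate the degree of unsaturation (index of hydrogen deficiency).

4

Atom tally by fragment:
  benzene ring core → C:6 H:6
  (− 1 ring H displaced by substituents)
  + N(CH3)2 → N:1 C:2 H:6
Element totals:
  C: 8
  H: 11
  N: 1
Molecular formula: C8H11N.
DoU = (2C + 2 + N − H − X) / 2 = (2·8 + 2 + 1 − 11 − 0) / 2 = 4.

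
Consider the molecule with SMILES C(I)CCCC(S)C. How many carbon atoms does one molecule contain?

6

Atom tally by fragment:
  ICH2 → C:1 H:2 I:1
  CH2 → C:1 H:2
  CH2 → C:1 H:2
  CH2 → C:1 H:2
  CH(SH) → C:1 H:2 S:1
  CH3 → C:1 H:3
Element totals:
  C: 6
  H: 13
  I: 1
  S: 1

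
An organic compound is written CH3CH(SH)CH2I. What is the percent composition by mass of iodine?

62.81%

Element totals:
  C: 3
  H: 7
  I: 1
  S: 1
Molecular formula: C3H7IS.
Molar mass = 202.053 g/mol.
Mass from I: 1 × 126.904 = 126.904 g/mol.
%I = 126.904 / 202.053 × 100 = 62.81%.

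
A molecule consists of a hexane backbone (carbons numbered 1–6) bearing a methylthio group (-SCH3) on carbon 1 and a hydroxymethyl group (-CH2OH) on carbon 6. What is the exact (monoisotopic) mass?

162.1078

Atom tally by fragment:
  CH3SCH2 → C:2 H:5 S:1
  CH2 → C:1 H:2
  CH2 → C:1 H:2
  CH2 → C:1 H:2
  CH2 → C:1 H:2
  CH2CH2OH → C:2 H:5 O:1
Element totals:
  C: 8
  H: 18
  O: 1
  S: 1
Molecular formula: C8H18OS.
  M = 8(12.0) + 18(1.007825) + 15.994915 + 31.972071
    = 96.000000 + 18.140850 + 15.994915 + 31.972071 = 162.107836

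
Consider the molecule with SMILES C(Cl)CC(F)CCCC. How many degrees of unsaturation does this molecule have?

Atom tally by fragment:
  ClCH2 → C:1 H:2 Cl:1
  CH2 → C:1 H:2
  CH(F) → C:1 H:1 F:1
  CH2 → C:1 H:2
  CH2 → C:1 H:2
  CH2 → C:1 H:2
  CH3 → C:1 H:3
Element totals:
  C: 7
  H: 14
  Cl: 1
  F: 1
Molecular formula: C7H14ClF.
DoU = (2C + 2 + N − H − X) / 2 = (2·7 + 2 + 0 − 14 − 2) / 2 = 0.

0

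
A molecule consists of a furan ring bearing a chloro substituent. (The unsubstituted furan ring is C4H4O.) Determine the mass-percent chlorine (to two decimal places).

34.58%

Atom tally by fragment:
  furan ring core → C:4 H:4 O:1
  (− 1 ring H displaced by substituents)
  + Cl → Cl:1
Element totals:
  C: 4
  H: 3
  Cl: 1
  O: 1
Molecular formula: C4H3ClO.
Molar mass = 102.517 g/mol.
Mass from Cl: 1 × 35.45 = 35.450 g/mol.
%Cl = 35.450 / 102.517 × 100 = 34.58%.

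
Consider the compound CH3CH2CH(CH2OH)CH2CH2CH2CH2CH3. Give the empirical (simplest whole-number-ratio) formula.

Atom tally by fragment:
  CH3 → C:1 H:3
  CH2 → C:1 H:2
  CH(CH2OH) → C:2 H:4 O:1
  CH2 → C:1 H:2
  CH2 → C:1 H:2
  CH2 → C:1 H:2
  CH2 → C:1 H:2
  CH3 → C:1 H:3
Element totals:
  C: 9
  H: 20
  O: 1
Molecular formula: C9H20O.
gcd of subscripts (9, 20, 1) = 1, so the empirical formula equals the molecular formula.

C9H20O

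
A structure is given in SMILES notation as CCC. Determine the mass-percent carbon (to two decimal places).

81.71%

Atom tally by fragment:
  CH3 → C:1 H:3
  CH2 → C:1 H:2
  CH3 → C:1 H:3
Element totals:
  C: 3
  H: 8
Molecular formula: C3H8.
Molar mass = 44.097 g/mol.
Mass from C: 3 × 12.011 = 36.033 g/mol.
%C = 36.033 / 44.097 × 100 = 81.71%.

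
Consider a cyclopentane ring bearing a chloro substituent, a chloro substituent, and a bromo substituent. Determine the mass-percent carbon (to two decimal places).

27.56%

Atom tally by fragment:
  cyclopentane ring core → C:5 H:10
  (− 3 ring H displaced by substituents)
  + Cl → Cl:1
  + Cl → Cl:1
  + Br → Br:1
Element totals:
  C: 5
  H: 7
  Br: 1
  Cl: 2
Molecular formula: C5H7BrCl2.
Molar mass = 217.915 g/mol.
Mass from C: 5 × 12.011 = 60.055 g/mol.
%C = 60.055 / 217.915 × 100 = 27.56%.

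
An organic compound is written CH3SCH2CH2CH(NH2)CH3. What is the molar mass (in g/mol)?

Atom tally by fragment:
  CH3SCH2 → C:2 H:5 S:1
  CH2 → C:1 H:2
  CH(NH2) → C:1 H:3 N:1
  CH3 → C:1 H:3
Element totals:
  C: 5
  H: 13
  N: 1
  S: 1
Molecular formula: C5H13NS.
  M = 5(12.011) + 13(1.008) + 14.007 + 32.06
    = 60.055 + 13.104 + 14.007 + 32.060 = 119.226

119.23 g/mol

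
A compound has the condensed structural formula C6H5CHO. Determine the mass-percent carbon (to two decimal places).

79.23%

Atom tally by fragment:
  benzene ring core → C:6 H:6
  (− 1 ring H displaced by substituents)
  + CHO → C:1 H:1 O:1
Element totals:
  C: 7
  H: 6
  O: 1
Molecular formula: C7H6O.
Molar mass = 106.124 g/mol.
Mass from C: 7 × 12.011 = 84.077 g/mol.
%C = 84.077 / 106.124 × 100 = 79.23%.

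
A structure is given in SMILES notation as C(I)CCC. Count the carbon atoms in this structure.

4

Atom tally by fragment:
  ICH2 → C:1 H:2 I:1
  CH2 → C:1 H:2
  CH2 → C:1 H:2
  CH3 → C:1 H:3
Element totals:
  C: 4
  H: 9
  I: 1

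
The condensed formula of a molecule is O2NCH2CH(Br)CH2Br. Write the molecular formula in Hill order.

Atom tally by fragment:
  O2NCH2 → C:1 H:2 N:1 O:2
  CH(Br) → C:1 H:1 Br:1
  CH2Br → C:1 H:2 Br:1
Element totals:
  C: 3
  H: 5
  Br: 2
  N: 1
  O: 2

C3H5Br2NO2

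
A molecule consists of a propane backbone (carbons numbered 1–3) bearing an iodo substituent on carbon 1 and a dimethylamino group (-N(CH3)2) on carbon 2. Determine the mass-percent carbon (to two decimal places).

28.19%

Atom tally by fragment:
  ICH2 → C:1 H:2 I:1
  CH(N(CH3)2) → C:3 H:7 N:1
  CH3 → C:1 H:3
Element totals:
  C: 5
  H: 12
  I: 1
  N: 1
Molecular formula: C5H12IN.
Molar mass = 213.062 g/mol.
Mass from C: 5 × 12.011 = 60.055 g/mol.
%C = 60.055 / 213.062 × 100 = 28.19%.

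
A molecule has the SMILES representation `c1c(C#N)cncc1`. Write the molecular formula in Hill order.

C6H4N2

Atom tally by fragment:
  pyridine ring core → C:5 H:5 N:1
  (− 1 ring H displaced by substituents)
  + CN → C:1 N:1
Element totals:
  C: 6
  H: 4
  N: 2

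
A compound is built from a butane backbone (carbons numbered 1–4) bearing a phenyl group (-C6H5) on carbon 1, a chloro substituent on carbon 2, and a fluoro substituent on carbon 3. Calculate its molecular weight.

186.65 g/mol

Atom tally by fragment:
  C6H5CH2 → C:7 H:7
  CH(Cl) → C:1 H:1 Cl:1
  CH(F) → C:1 H:1 F:1
  CH3 → C:1 H:3
Element totals:
  C: 10
  H: 12
  Cl: 1
  F: 1
Molecular formula: C10H12ClF.
  M = 10(12.011) + 12(1.008) + 35.45 + 18.998
    = 120.110 + 12.096 + 35.450 + 18.998 = 186.654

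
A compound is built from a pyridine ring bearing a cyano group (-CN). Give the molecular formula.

C6H4N2

Atom tally by fragment:
  pyridine ring core → C:5 H:5 N:1
  (− 1 ring H displaced by substituents)
  + CN → C:1 N:1
Element totals:
  C: 6
  H: 4
  N: 2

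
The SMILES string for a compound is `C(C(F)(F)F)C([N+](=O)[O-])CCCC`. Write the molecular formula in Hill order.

C7H12F3NO2

Atom tally by fragment:
  F3CCH2 → C:2 H:2 F:3
  CH(NO2) → C:1 H:1 N:1 O:2
  CH2 → C:1 H:2
  CH2 → C:1 H:2
  CH2 → C:1 H:2
  CH3 → C:1 H:3
Element totals:
  C: 7
  H: 12
  F: 3
  N: 1
  O: 2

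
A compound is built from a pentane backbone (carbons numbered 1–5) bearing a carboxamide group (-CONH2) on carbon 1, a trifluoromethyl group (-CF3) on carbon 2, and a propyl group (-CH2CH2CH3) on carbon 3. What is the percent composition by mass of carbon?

Atom tally by fragment:
  H2NOCCH2 → C:2 H:4 O:1 N:1
  CH(CF3) → C:2 H:1 F:3
  CH(CH2CH2CH3) → C:4 H:8
  CH2 → C:1 H:2
  CH3 → C:1 H:3
Element totals:
  C: 10
  H: 18
  F: 3
  N: 1
  O: 1
Molecular formula: C10H18F3NO.
Molar mass = 225.254 g/mol.
Mass from C: 10 × 12.011 = 120.110 g/mol.
%C = 120.110 / 225.254 × 100 = 53.32%.

53.32%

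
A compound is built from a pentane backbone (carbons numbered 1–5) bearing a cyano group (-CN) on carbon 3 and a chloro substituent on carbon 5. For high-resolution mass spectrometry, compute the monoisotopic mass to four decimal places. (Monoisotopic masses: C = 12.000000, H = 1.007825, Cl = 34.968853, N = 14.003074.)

131.0502

Atom tally by fragment:
  CH3 → C:1 H:3
  CH2 → C:1 H:2
  CH(CN) → C:2 H:1 N:1
  CH2 → C:1 H:2
  CH2Cl → C:1 H:2 Cl:1
Element totals:
  C: 6
  H: 10
  Cl: 1
  N: 1
Molecular formula: C6H10ClN.
  M = 6(12.0) + 10(1.007825) + 34.968853 + 14.003074
    = 72.000000 + 10.078250 + 34.968853 + 14.003074 = 131.050177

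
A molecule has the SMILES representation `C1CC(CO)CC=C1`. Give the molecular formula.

C7H12O

Atom tally by fragment:
  cyclohexene ring core → C:6 H:10
  (− 1 ring H displaced by substituents)
  + CH2OH → C:1 H:3 O:1
Element totals:
  C: 7
  H: 12
  O: 1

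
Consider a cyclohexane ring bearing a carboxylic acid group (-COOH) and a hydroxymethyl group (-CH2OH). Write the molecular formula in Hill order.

C8H14O3

Atom tally by fragment:
  cyclohexane ring core → C:6 H:12
  (− 2 ring H displaced by substituents)
  + COOH → C:1 H:1 O:2
  + CH2OH → C:1 H:3 O:1
Element totals:
  C: 8
  H: 14
  O: 3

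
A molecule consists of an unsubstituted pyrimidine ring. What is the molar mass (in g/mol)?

80.09 g/mol

Atom tally by fragment:
  pyrimidine ring core → C:4 H:4 N:2
Element totals:
  C: 4
  H: 4
  N: 2
Molecular formula: C4H4N2.
  M = 4(12.011) + 4(1.008) + 2(14.007)
    = 48.044 + 4.032 + 28.014 = 80.090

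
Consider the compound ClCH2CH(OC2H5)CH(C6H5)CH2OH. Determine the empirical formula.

Element totals:
  C: 12
  H: 17
  Cl: 1
  O: 2
Molecular formula: C12H17ClO2.
gcd of subscripts (12, 1, 17, 2) = 1, so the empirical formula equals the molecular formula.

C12H17ClO2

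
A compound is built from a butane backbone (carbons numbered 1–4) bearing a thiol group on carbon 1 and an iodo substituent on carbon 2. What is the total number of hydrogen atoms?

9

Atom tally by fragment:
  HSCH2 → C:1 H:3 S:1
  CH(I) → C:1 H:1 I:1
  CH2 → C:1 H:2
  CH3 → C:1 H:3
Element totals:
  C: 4
  H: 9
  I: 1
  S: 1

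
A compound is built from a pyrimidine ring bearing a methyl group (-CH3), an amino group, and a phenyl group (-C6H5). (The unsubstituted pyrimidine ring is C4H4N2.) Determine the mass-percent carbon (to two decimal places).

Atom tally by fragment:
  pyrimidine ring core → C:4 H:4 N:2
  (− 3 ring H displaced by substituents)
  + CH3 → C:1 H:3
  + NH2 → N:1 H:2
  + C6H5 → C:6 H:5
Element totals:
  C: 11
  H: 11
  N: 3
Molecular formula: C11H11N3.
Molar mass = 185.230 g/mol.
Mass from C: 11 × 12.011 = 132.121 g/mol.
%C = 132.121 / 185.230 × 100 = 71.33%.

71.33%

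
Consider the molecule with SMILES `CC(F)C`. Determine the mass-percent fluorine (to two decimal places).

Atom tally by fragment:
  CH3 → C:1 H:3
  CH(F) → C:1 H:1 F:1
  CH3 → C:1 H:3
Element totals:
  C: 3
  H: 7
  F: 1
Molecular formula: C3H7F.
Molar mass = 62.087 g/mol.
Mass from F: 1 × 18.998 = 18.998 g/mol.
%F = 18.998 / 62.087 × 100 = 30.60%.

30.60%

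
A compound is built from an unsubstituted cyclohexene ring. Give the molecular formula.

C6H10

Atom tally by fragment:
  cyclohexene ring core → C:6 H:10
Element totals:
  C: 6
  H: 10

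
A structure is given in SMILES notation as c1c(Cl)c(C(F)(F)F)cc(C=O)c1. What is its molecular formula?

C8H4ClF3O

Atom tally by fragment:
  benzene ring core → C:6 H:6
  (− 3 ring H displaced by substituents)
  + Cl → Cl:1
  + CF3 → C:1 F:3
  + CHO → C:1 H:1 O:1
Element totals:
  C: 8
  H: 4
  Cl: 1
  F: 3
  O: 1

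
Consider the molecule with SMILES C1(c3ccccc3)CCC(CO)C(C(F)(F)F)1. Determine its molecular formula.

C13H15F3O

Atom tally by fragment:
  cyclopentane ring core → C:5 H:10
  (− 3 ring H displaced by substituents)
  + C6H5 → C:6 H:5
  + CH2OH → C:1 H:3 O:1
  + CF3 → C:1 F:3
Element totals:
  C: 13
  H: 15
  F: 3
  O: 1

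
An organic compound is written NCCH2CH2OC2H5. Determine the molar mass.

99.13 g/mol

Atom tally by fragment:
  NCCH2 → C:2 H:2 N:1
  CH2OC2H5 → C:3 H:7 O:1
Element totals:
  C: 5
  H: 9
  N: 1
  O: 1
Molecular formula: C5H9NO.
  M = 5(12.011) + 9(1.008) + 14.007 + 15.999
    = 60.055 + 9.072 + 14.007 + 15.999 = 99.133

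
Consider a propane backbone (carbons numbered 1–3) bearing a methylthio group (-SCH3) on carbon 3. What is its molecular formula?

C4H10S

Atom tally by fragment:
  CH3 → C:1 H:3
  CH2 → C:1 H:2
  CH2SCH3 → C:2 H:5 S:1
Element totals:
  C: 4
  H: 10
  S: 1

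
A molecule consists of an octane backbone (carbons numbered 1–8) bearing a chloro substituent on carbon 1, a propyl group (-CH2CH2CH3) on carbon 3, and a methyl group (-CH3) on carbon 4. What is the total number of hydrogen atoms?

25

Atom tally by fragment:
  ClCH2 → C:1 H:2 Cl:1
  CH2 → C:1 H:2
  CH(CH2CH2CH3) → C:4 H:8
  CH(CH3) → C:2 H:4
  CH2 → C:1 H:2
  CH2 → C:1 H:2
  CH2 → C:1 H:2
  CH3 → C:1 H:3
Element totals:
  C: 12
  H: 25
  Cl: 1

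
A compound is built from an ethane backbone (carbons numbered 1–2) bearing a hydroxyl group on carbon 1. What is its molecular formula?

Atom tally by fragment:
  HOCH2 → C:1 H:3 O:1
  CH3 → C:1 H:3
Element totals:
  C: 2
  H: 6
  O: 1

C2H6O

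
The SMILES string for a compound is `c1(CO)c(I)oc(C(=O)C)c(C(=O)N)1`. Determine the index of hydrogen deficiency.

5

Atom tally by fragment:
  furan ring core → C:4 H:4 O:1
  (− 4 ring H displaced by substituents)
  + CH2OH → C:1 H:3 O:1
  + I → I:1
  + COCH3 → C:2 H:3 O:1
  + CONH2 → C:1 H:2 O:1 N:1
Element totals:
  C: 8
  H: 8
  I: 1
  N: 1
  O: 4
Molecular formula: C8H8INO4.
DoU = (2C + 2 + N − H − X) / 2 = (2·8 + 2 + 1 − 8 − 1) / 2 = 5.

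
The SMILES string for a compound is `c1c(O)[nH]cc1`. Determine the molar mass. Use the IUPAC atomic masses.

83.09 g/mol

Atom tally by fragment:
  pyrrole ring core → C:4 H:5 N:1
  (− 1 ring H displaced by substituents)
  + OH → O:1 H:1
Element totals:
  C: 4
  H: 5
  N: 1
  O: 1
Molecular formula: C4H5NO.
  M = 4(12.011) + 5(1.008) + 14.007 + 15.999
    = 48.044 + 5.040 + 14.007 + 15.999 = 83.090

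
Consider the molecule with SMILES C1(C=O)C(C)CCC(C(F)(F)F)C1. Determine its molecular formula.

C9H13F3O

Atom tally by fragment:
  cyclohexane ring core → C:6 H:12
  (− 3 ring H displaced by substituents)
  + CHO → C:1 H:1 O:1
  + CH3 → C:1 H:3
  + CF3 → C:1 F:3
Element totals:
  C: 9
  H: 13
  F: 3
  O: 1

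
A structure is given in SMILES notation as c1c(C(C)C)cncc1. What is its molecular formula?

Atom tally by fragment:
  pyridine ring core → C:5 H:5 N:1
  (− 1 ring H displaced by substituents)
  + CH(CH3)2 → C:3 H:7
Element totals:
  C: 8
  H: 11
  N: 1

C8H11N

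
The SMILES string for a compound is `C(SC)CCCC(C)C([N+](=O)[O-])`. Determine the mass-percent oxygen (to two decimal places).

16.73%

Atom tally by fragment:
  CH3SCH2 → C:2 H:5 S:1
  CH2 → C:1 H:2
  CH2 → C:1 H:2
  CH2 → C:1 H:2
  CH(CH3) → C:2 H:4
  CH2NO2 → C:1 H:2 N:1 O:2
Element totals:
  C: 8
  H: 17
  N: 1
  O: 2
  S: 1
Molecular formula: C8H17NO2S.
Molar mass = 191.289 g/mol.
Mass from O: 2 × 15.999 = 31.998 g/mol.
%O = 31.998 / 191.289 × 100 = 16.73%.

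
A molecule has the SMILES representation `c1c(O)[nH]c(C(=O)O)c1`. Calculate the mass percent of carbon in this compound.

Atom tally by fragment:
  pyrrole ring core → C:4 H:5 N:1
  (− 2 ring H displaced by substituents)
  + OH → O:1 H:1
  + COOH → C:1 H:1 O:2
Element totals:
  C: 5
  H: 5
  N: 1
  O: 3
Molecular formula: C5H5NO3.
Molar mass = 127.099 g/mol.
Mass from C: 5 × 12.011 = 60.055 g/mol.
%C = 60.055 / 127.099 × 100 = 47.25%.

47.25%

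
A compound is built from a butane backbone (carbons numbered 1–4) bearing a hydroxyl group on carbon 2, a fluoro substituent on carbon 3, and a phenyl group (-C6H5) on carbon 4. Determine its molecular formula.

Atom tally by fragment:
  CH3 → C:1 H:3
  CH(OH) → C:1 H:2 O:1
  CH(F) → C:1 H:1 F:1
  CH2C6H5 → C:7 H:7
Element totals:
  C: 10
  H: 13
  F: 1
  O: 1

C10H13FO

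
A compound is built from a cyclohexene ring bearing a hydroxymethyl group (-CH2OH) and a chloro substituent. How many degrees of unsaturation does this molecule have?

2

Atom tally by fragment:
  cyclohexene ring core → C:6 H:10
  (− 2 ring H displaced by substituents)
  + CH2OH → C:1 H:3 O:1
  + Cl → Cl:1
Element totals:
  C: 7
  H: 11
  Cl: 1
  O: 1
Molecular formula: C7H11ClO.
DoU = (2C + 2 + N − H − X) / 2 = (2·7 + 2 + 0 − 11 − 1) / 2 = 2.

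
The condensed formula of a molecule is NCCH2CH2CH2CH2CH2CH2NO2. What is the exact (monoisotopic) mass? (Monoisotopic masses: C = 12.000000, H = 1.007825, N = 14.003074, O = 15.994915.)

Atom tally by fragment:
  NCCH2 → C:2 H:2 N:1
  CH2 → C:1 H:2
  CH2 → C:1 H:2
  CH2 → C:1 H:2
  CH2 → C:1 H:2
  CH2NO2 → C:1 H:2 N:1 O:2
Element totals:
  C: 7
  H: 12
  N: 2
  O: 2
Molecular formula: C7H12N2O2.
  M = 7(12.0) + 12(1.007825) + 2(14.003074) + 2(15.994915)
    = 84.000000 + 12.093900 + 28.006148 + 31.989830 = 156.089878

156.0899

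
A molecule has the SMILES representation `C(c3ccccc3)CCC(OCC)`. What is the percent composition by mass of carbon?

Atom tally by fragment:
  C6H5CH2 → C:7 H:7
  CH2 → C:1 H:2
  CH2 → C:1 H:2
  CH2OC2H5 → C:3 H:7 O:1
Element totals:
  C: 12
  H: 18
  O: 1
Molecular formula: C12H18O.
Molar mass = 178.275 g/mol.
Mass from C: 12 × 12.011 = 144.132 g/mol.
%C = 144.132 / 178.275 × 100 = 80.85%.

80.85%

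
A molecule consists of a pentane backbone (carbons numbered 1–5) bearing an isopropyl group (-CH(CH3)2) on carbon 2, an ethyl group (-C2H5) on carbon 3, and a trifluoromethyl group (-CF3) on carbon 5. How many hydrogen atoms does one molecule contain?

Atom tally by fragment:
  CH3 → C:1 H:3
  CH(CH(CH3)2) → C:4 H:8
  CH(C2H5) → C:3 H:6
  CH2 → C:1 H:2
  CH2CF3 → C:2 H:2 F:3
Element totals:
  C: 11
  H: 21
  F: 3

21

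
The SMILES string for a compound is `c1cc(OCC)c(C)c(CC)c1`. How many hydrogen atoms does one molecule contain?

16

Atom tally by fragment:
  benzene ring core → C:6 H:6
  (− 3 ring H displaced by substituents)
  + OC2H5 → C:2 H:5 O:1
  + CH3 → C:1 H:3
  + C2H5 → C:2 H:5
Element totals:
  C: 11
  H: 16
  O: 1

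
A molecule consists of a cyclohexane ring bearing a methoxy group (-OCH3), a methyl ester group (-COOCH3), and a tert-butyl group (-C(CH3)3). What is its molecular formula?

C13H24O3

Atom tally by fragment:
  cyclohexane ring core → C:6 H:12
  (− 3 ring H displaced by substituents)
  + OCH3 → C:1 H:3 O:1
  + COOCH3 → C:2 H:3 O:2
  + C(CH3)3 → C:4 H:9
Element totals:
  C: 13
  H: 24
  O: 3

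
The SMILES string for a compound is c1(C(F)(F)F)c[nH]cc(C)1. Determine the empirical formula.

Atom tally by fragment:
  pyrrole ring core → C:4 H:5 N:1
  (− 2 ring H displaced by substituents)
  + CF3 → C:1 F:3
  + CH3 → C:1 H:3
Element totals:
  C: 6
  H: 6
  F: 3
  N: 1
Molecular formula: C6H6F3N.
gcd of subscripts (6, 3, 6, 1) = 1, so the empirical formula equals the molecular formula.

C6H6F3N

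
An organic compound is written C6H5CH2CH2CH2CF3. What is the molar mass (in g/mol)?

188.19 g/mol

Element totals:
  C: 10
  H: 11
  F: 3
Molecular formula: C10H11F3.
  M = 10(12.011) + 11(1.008) + 3(18.998)
    = 120.110 + 11.088 + 56.994 = 188.192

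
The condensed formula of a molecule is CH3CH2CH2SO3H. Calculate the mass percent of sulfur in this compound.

25.82%

Element totals:
  C: 3
  H: 8
  O: 3
  S: 1
Molecular formula: C3H8O3S.
Molar mass = 124.154 g/mol.
Mass from S: 1 × 32.06 = 32.060 g/mol.
%S = 32.060 / 124.154 × 100 = 25.82%.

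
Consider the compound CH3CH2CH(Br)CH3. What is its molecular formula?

Atom tally by fragment:
  CH3 → C:1 H:3
  CH2 → C:1 H:2
  CH(Br) → C:1 H:1 Br:1
  CH3 → C:1 H:3
Element totals:
  C: 4
  H: 9
  Br: 1

C4H9Br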